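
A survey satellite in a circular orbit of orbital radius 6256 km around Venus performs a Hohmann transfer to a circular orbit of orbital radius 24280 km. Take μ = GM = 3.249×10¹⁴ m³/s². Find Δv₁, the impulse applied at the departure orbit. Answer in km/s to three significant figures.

Δv ≈ 1.88 km/s

r₁ = 6256 km = 6.256×10⁶ m.
r₂ = 24280 km = 2.428×10⁷ m.
Transfer ellipse a_t = (r₁ + r₂)/2 = 1.527×10⁷ m.
At r₁: circular v_c1 = √(μ/r₁) = 7207 m/s; transfer-periapsis v_p = √[μ(2/r₁ − 1/a_t)] = 9088 m/s.
Δv₁ = v_p − v_c1 = 1881 m/s.
= 1.881 km/s.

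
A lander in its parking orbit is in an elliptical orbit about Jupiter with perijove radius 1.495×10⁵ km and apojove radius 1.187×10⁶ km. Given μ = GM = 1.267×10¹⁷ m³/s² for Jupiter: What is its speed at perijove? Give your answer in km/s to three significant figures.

Semi-major axis a = (r_p + r_a)/2 = 6.6825×10⁵ km = 6.682×10⁸ m.
Vis-viva: v² = μ(2/r − 1/a) = 1.267×10¹⁷ × (1.338×10⁻⁸ − 1.496×10⁻⁹) = 1.505×10⁹ m²/s².
v = 38800 m/s = 38.80 km/s.

v ≈ 38.8 km/s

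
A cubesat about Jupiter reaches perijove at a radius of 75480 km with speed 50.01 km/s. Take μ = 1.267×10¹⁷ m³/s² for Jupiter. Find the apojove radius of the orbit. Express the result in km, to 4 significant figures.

r_p = 7.548×10⁷ m.
Specific energy ε = v²/2 − μ/r = -4.281×10⁸ J/kg, so a = −μ/(2ε) = 1.480×10⁸ m.
The apsides satisfy r_p + r_a = 2a, so the apojove radius is 2a − r_p = 2.205×10⁸ m = 2.2049×10⁵ km.

apojove radius ≈ 2.205×10⁵ km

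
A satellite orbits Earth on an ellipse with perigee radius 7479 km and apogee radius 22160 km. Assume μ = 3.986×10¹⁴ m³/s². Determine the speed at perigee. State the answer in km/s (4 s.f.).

v ≈ 8.927 km/s

Semi-major axis a = (r_p + r_a)/2 = 14820 km = 1.482×10⁷ m.
Vis-viva: v² = μ(2/r − 1/a) = 3.986×10¹⁴ × (2.674×10⁻⁷ − 6.748×10⁻⁸) = 7.969×10⁷ m²/s².
v = 8927 m/s = 8.927 km/s.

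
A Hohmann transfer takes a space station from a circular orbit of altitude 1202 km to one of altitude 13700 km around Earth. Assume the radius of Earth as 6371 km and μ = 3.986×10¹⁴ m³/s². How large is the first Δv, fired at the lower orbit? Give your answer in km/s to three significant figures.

r₁ = 6371 + 1202 = 7573.0 km = 7.5730×10⁶ m.
r₂ = 6371 + 13700 = 20071 km = 2.0071×10⁷ m.
Transfer ellipse a_t = (r₁ + r₂)/2 = 1.382×10⁷ m.
At r₁: circular v_c1 = √(μ/r₁) = 7255 m/s; transfer-perigee v_p = √[μ(2/r₁ − 1/a_t)] = 8742 m/s.
Δv₁ = v_p − v_c1 = 1488 m/s.
= 1.488 km/s.

Δv ≈ 1.49 km/s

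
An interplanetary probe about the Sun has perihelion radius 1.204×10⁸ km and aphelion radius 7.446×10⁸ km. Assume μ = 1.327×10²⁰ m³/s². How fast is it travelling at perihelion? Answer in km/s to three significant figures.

v ≈ 43.6 km/s

Semi-major axis a = (r_p + r_a)/2 = 4.3250×10⁸ km = 4.325×10¹¹ m.
Vis-viva: v² = μ(2/r − 1/a) = 1.327×10²⁰ × (1.661×10⁻¹¹ − 2.312×10⁻¹²) = 1.897×10⁹ m²/s².
v = 43560 m/s = 43.56 km/s.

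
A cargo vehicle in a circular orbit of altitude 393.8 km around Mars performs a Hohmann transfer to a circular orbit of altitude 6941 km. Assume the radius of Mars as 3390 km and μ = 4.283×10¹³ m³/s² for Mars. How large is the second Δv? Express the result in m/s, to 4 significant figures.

Δv ≈ 545.2 m/s

r₁ = 3390 + 393.8 = 3783.8 km = 3.7838×10⁶ m.
r₂ = 3390 + 6941 = 10331 km = 1.0331×10⁷ m.
Transfer ellipse a_t = (r₁ + r₂)/2 = 7.057×10⁶ m.
At r₁: circular v_c1 = √(μ/r₁) = 3364 m/s; transfer-periapsis v_p = √[μ(2/r₁ − 1/a_t)] = 4071 m/s.
At r₂: circular v_c2 = √(μ/r₂) = 2036 m/s; transfer-apoapsis v_a = √[μ(2/r₂ − 1/a_t)] = 1491 m/s.
Δv₂ = v_c2 − v_a = 545.2 m/s.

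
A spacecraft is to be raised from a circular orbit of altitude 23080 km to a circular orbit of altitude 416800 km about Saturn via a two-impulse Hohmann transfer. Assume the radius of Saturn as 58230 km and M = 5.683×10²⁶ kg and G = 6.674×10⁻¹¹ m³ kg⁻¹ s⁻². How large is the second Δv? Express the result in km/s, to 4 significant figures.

μ = GM = 6.674×10⁻¹¹ × 5.683×10²⁶ = 3.793×10¹⁶ m³/s².
r₁ = 58230 + 23080 = 81310 km = 8.1310×10⁷ m.
r₂ = 58230 + 416800 = 475030 km = 4.7503×10⁸ m.
Transfer ellipse a_t = (r₁ + r₂)/2 = 2.782×10⁸ m.
At r₁: circular v_c1 = √(μ/r₁) = 21600 m/s; transfer-perikrone v_p = √[μ(2/r₁ − 1/a_t)] = 28220 m/s.
At r₂: circular v_c2 = √(μ/r₂) = 8936 m/s; transfer-apokrone v_a = √[μ(2/r₂ − 1/a_t)] = 4831 m/s.
Δv₂ = v_c2 − v_a = 4105 m/s.
= 4.105 km/s.

Δv ≈ 4.105 km/s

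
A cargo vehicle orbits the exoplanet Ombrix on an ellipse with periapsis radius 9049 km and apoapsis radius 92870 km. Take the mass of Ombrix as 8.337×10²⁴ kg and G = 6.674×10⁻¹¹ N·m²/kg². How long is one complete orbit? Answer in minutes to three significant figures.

T ≈ 1610 minutes

μ = GM = 6.674×10⁻¹¹ × 8.337×10²⁴ = 5.564×10¹⁴ m³/s².
Semi-major axis a = (r_p + r_a)/2 = (9049.0 + 92870)/2 = 50960 km = 5.096×10⁷ m.
By Kepler's third law T = 2π√(a³/μ) = 2π × 1.542×10⁴ = 9.690×10⁴ s.
= 1615 minutes.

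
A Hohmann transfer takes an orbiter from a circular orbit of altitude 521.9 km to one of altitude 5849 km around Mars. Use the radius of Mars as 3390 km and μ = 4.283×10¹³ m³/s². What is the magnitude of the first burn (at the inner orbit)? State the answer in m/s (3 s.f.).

Δv ≈ 613 m/s

r₁ = 3390 + 521.9 = 3911.9 km = 3.9119×10⁶ m.
r₂ = 3390 + 5849 = 9239.0 km = 9.2390×10⁶ m.
Transfer ellipse a_t = (r₁ + r₂)/2 = 6.575×10⁶ m.
At r₁: circular v_c1 = √(μ/r₁) = 3309 m/s; transfer-periapsis v_p = √[μ(2/r₁ − 1/a_t)] = 3922 m/s.
Δv₁ = v_p − v_c1 = 613.3 m/s.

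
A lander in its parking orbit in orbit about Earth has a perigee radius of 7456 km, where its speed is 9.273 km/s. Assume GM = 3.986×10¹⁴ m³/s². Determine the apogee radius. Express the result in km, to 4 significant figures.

apogee radius ≈ 30630 km

r_p = 7.456×10⁶ m.
Specific energy ε = v²/2 − μ/r = -1.047×10⁷ J/kg, so a = −μ/(2ε) = 1.904×10⁷ m.
The apsides satisfy r_p + r_a = 2a, so the apogee radius is 2a − r_p = 3.063×10⁷ m = 30629 km.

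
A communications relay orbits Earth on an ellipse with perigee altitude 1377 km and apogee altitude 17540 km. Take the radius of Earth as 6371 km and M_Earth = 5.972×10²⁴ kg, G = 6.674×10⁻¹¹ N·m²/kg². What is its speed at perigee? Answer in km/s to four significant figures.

v ≈ 8.815 km/s

μ = GM = 6.674×10⁻¹¹ × 5.972×10²⁴ = 3.986×10¹⁴ m³/s².
r_p = 6371 + 1377 = 7748.0 km = 7.7480×10⁶ m.
r_a = 6371 + 17540 = 23911 km = 2.3911×10⁷ m.
Semi-major axis a = (r_p + r_a)/2 = 15830 km = 1.583×10⁷ m.
Vis-viva: v² = μ(2/r − 1/a) = 3.986×10¹⁴ × (2.581×10⁻⁷ − 6.317×10⁻⁸) = 7.770×10⁷ m²/s².
v = 8815 m/s = 8.815 km/s.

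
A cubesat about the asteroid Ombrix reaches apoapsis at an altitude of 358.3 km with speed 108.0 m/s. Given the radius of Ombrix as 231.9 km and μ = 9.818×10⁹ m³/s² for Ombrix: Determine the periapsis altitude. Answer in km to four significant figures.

r_a = 231.9 + 358.3 = 590.20 km = 5.902×10⁵ m.
Specific energy ε = v²/2 − μ/r = -1.080×10⁴ J/kg, so a = −μ/(2ε) = 4.544×10⁵ m.
The apsides satisfy r_p + r_a = 2a, so the periapsis radius is 2a − r_a = 3.186×10⁵ m = 318.62 km.
Periapsis altitude = 318.62 − 231.9 = 86.718 km.

periapsis altitude ≈ 86.72 km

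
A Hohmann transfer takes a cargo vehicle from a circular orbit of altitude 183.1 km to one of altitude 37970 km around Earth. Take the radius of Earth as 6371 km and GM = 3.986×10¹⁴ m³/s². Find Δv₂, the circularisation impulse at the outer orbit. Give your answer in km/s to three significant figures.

Δv ≈ 1.48 km/s

r₁ = 6371 + 183.1 = 6554.1 km = 6.5541×10⁶ m.
r₂ = 6371 + 37970 = 44341 km = 4.4341×10⁷ m.
Transfer ellipse a_t = (r₁ + r₂)/2 = 2.545×10⁷ m.
At r₁: circular v_c1 = √(μ/r₁) = 7799 m/s; transfer-perigee v_p = √[μ(2/r₁ − 1/a_t)] = 10290 m/s.
At r₂: circular v_c2 = √(μ/r₂) = 2998 m/s; transfer-apogee v_a = √[μ(2/r₂ − 1/a_t)] = 1522 m/s.
Δv₂ = v_c2 − v_a = 1477 m/s.
= 1.477 km/s.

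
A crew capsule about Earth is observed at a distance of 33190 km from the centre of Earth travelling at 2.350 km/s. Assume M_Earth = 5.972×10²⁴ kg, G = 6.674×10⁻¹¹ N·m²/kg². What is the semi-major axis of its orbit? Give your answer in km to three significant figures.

a ≈ 21600 km

μ = GM = 6.674×10⁻¹¹ × 5.972×10²⁴ = 3.986×10¹⁴ m³/s².
r = 3.319×10⁷ m.
Specific orbital energy ε = v²/2 − μ/r = (2350)²/2 − 3.986×10¹⁴/3.319×10⁷ = -9.248×10⁶ J/kg.
Since ε = −μ/(2a), a = −μ/(2ε) = 2.155×10⁷ m = 21550 km.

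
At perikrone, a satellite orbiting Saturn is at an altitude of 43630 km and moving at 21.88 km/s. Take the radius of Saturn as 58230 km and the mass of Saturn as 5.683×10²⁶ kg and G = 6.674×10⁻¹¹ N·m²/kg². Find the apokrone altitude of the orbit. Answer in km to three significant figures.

μ = GM = 6.674×10⁻¹¹ × 5.683×10²⁶ = 3.793×10¹⁶ m³/s².
r_p = 58230 + 43630 = 1.0186×10⁵ km = 1.019×10⁸ m.
Specific energy ε = v²/2 − μ/r = -1.330×10⁸ J/kg, so a = −μ/(2ε) = 1.426×10⁸ m.
The apsides satisfy r_p + r_a = 2a, so the apokrone radius is 2a − r_p = 1.833×10⁸ m = 1.8334×10⁵ km.
Apokrone altitude = 1.8334×10⁵ − 58230 = 1.2511×10⁵ km.

apokrone altitude ≈ 1.25×10⁵ km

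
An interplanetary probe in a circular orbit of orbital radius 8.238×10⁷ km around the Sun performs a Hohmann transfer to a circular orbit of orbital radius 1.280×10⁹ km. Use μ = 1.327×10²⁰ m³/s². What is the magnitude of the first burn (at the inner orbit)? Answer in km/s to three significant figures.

r₁ = 8.238×10⁷ km = 8.238×10¹⁰ m.
r₂ = 1.280×10⁹ km = 1.280×10¹² m.
Transfer ellipse a_t = (r₁ + r₂)/2 = 6.812×10¹¹ m.
At r₁: circular v_c1 = √(μ/r₁) = 40140 m/s; transfer-perihelion v_p = √[μ(2/r₁ − 1/a_t)] = 55020 m/s.
Δv₁ = v_p − v_c1 = 14880 m/s.
= 14.88 km/s.

Δv ≈ 14.9 km/s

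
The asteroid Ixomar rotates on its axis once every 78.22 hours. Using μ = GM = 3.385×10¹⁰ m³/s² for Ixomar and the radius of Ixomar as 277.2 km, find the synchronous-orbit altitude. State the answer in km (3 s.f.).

T = 78.22 hours = 2.816×10⁵ s.
A synchronous orbit has period T, so by Kepler's third law a = (μT²/4π²)^(1/3).
μT²/4π² = 3.385×10¹⁰ × (2.816×10⁵)² / 39.48 = 6.799×10¹⁹ m³.
a = 4.081×10⁶ m = 4081.4 km.
Altitude h = a − R = 4081.4 − 277.2 = 3804.2 km.

h_sync ≈ 3800 km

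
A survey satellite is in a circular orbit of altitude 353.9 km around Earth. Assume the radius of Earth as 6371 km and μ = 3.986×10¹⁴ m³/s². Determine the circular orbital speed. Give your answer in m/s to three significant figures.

v ≈ 7700 m/s

r = 6371 + 353.9 = 6724.9 km = 6.7249×10⁶ m.
For a circular orbit v = √(μ/r) = √(3.986×10¹⁴ / 6.725×10⁶) = √(5.927×10⁷) = 7699 m/s.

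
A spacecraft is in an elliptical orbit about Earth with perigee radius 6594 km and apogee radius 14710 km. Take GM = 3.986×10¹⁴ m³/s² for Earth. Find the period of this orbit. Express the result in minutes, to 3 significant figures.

T ≈ 182 minutes

Semi-major axis a = (r_p + r_a)/2 = (6594.0 + 14710)/2 = 10652 km = 1.065×10⁷ m.
By Kepler's third law T = 2π√(a³/μ) = 2π × 1.741×10³ = 1.094×10⁴ s.
= 182.4 minutes.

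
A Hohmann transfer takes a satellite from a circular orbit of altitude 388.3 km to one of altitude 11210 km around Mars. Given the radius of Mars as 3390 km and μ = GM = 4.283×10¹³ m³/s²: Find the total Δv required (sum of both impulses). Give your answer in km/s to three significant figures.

Δv_total ≈ 1.49 km/s

r₁ = 3390 + 388.3 = 3778.3 km = 3.7783×10⁶ m.
r₂ = 3390 + 11210 = 14600 km = 1.4600×10⁷ m.
Transfer ellipse a_t = (r₁ + r₂)/2 = 9.189×10⁶ m.
At r₁: circular v_c1 = √(μ/r₁) = 3367 m/s; transfer-periapsis v_p = √[μ(2/r₁ − 1/a_t)] = 4244 m/s.
Δv₁ = v_p − v_c1 = 877.0 m/s.
At r₂: circular v_c2 = √(μ/r₂) = 1713 m/s; transfer-apoapsis v_a = √[μ(2/r₂ − 1/a_t)] = 1098 m/s.
Δv₂ = v_c2 − v_a = 614.5 m/s.
Total Δv = Δv₁ + Δv₂ = 1492 m/s = 1.492 km/s.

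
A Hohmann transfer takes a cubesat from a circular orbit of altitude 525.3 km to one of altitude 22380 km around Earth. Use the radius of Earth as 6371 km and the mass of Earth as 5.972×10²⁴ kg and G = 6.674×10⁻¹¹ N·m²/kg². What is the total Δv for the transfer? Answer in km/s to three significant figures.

μ = GM = 6.674×10⁻¹¹ × 5.972×10²⁴ = 3.986×10¹⁴ m³/s².
r₁ = 6371 + 525.3 = 6896.3 km = 6.8963×10⁶ m.
r₂ = 6371 + 22380 = 28751 km = 2.8751×10⁷ m.
Transfer ellipse a_t = (r₁ + r₂)/2 = 1.782×10⁷ m.
At r₁: circular v_c1 = √(μ/r₁) = 7602 m/s; transfer-perigee v_p = √[μ(2/r₁ − 1/a_t)] = 9655 m/s.
Δv₁ = v_p − v_c1 = 2053 m/s.
At r₂: circular v_c2 = √(μ/r₂) = 3723 m/s; transfer-apogee v_a = √[μ(2/r₂ − 1/a_t)] = 2316 m/s.
Δv₂ = v_c2 − v_a = 1407 m/s.
Total Δv = Δv₁ + Δv₂ = 3460 m/s = 3.460 km/s.

Δv_total ≈ 3.46 km/s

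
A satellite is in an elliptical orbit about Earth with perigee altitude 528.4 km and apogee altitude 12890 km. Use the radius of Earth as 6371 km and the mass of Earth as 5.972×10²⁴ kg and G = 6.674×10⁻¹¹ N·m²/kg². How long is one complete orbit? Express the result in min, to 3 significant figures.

μ = GM = 6.674×10⁻¹¹ × 5.972×10²⁴ = 3.986×10¹⁴ m³/s².
r_p = 6371 + 528.4 = 6899.4 km = 6.8994×10⁶ m.
r_a = 6371 + 12890 = 19261 km = 1.9261×10⁷ m.
Semi-major axis a = (r_p + r_a)/2 = (6899.4 + 19261)/2 = 13080 km = 1.308×10⁷ m.
By Kepler's third law T = 2π√(a³/μ) = 2π × 2.370×10³ = 1.489×10⁴ s.
= 248.1 min.

T ≈ 248 min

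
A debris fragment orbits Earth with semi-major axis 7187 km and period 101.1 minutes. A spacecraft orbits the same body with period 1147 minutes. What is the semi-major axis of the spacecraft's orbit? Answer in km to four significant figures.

a₂ ≈ 36290 km

Kepler's third law: a³ ∝ T², so a₂ = a₁ (T₂/T₁)^(2/3).
T₂/T₁ = 11.35, (T₂/T₁)^(2/3) = 5.049.
a₂ = 7187 × 5.049 = 36290 km.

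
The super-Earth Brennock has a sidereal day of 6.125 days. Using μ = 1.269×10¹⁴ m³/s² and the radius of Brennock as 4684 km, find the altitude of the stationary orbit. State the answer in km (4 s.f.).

h_sync ≈ 91870 km

T = 6.125 days = 5.292×10⁵ s.
A synchronous orbit has period T, so by Kepler's third law a = (μT²/4π²)^(1/3).
μT²/4π² = 1.269×10¹⁴ × (5.292×10⁵)² / 39.48 = 9.002×10²³ m³.
a = 9.656×10⁷ m = 96556 km.
Altitude h = a − R = 96556 − 4684 = 91872 km.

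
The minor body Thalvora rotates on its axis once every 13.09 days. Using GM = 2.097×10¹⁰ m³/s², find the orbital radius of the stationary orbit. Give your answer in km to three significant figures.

r_sync ≈ 8790 km

T = 13.09 days = 1.131×10⁶ s.
A synchronous orbit has period T, so by Kepler's third law a = (μT²/4π²)^(1/3).
μT²/4π² = 2.097×10¹⁰ × (1.131×10⁶)² / 39.48 = 6.794×10²⁰ m³.
a = 8.791×10⁶ m = 8791.2 km.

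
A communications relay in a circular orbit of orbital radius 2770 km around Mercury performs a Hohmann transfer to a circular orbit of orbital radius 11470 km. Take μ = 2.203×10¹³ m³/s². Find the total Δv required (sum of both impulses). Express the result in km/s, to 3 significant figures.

r₁ = 2770 km = 2.770×10⁶ m.
r₂ = 11470 km = 1.147×10⁷ m.
Transfer ellipse a_t = (r₁ + r₂)/2 = 7.120×10⁶ m.
At r₁: circular v_c1 = √(μ/r₁) = 2820 m/s; transfer-periherm v_p = √[μ(2/r₁ − 1/a_t)] = 3579 m/s.
Δv₁ = v_p − v_c1 = 759.3 m/s.
At r₂: circular v_c2 = √(μ/r₂) = 1386 m/s; transfer-apoherm v_a = √[μ(2/r₂ − 1/a_t)] = 864.4 m/s.
Δv₂ = v_c2 − v_a = 521.5 m/s.
Total Δv = Δv₁ + Δv₂ = 1281 m/s = 1.281 km/s.

Δv_total ≈ 1.28 km/s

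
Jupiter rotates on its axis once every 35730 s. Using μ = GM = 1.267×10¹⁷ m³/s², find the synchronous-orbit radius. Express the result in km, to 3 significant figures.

A synchronous orbit has period T, so by Kepler's third law a = (μT²/4π²)^(1/3).
μT²/4π² = 1.267×10¹⁷ × (3.573×10⁴)² / 39.48 = 4.097×10²⁴ m³.
a = 1.600×10⁸ m = 1.6002×10⁵ km.

r_sync ≈ 1.60×10⁵ km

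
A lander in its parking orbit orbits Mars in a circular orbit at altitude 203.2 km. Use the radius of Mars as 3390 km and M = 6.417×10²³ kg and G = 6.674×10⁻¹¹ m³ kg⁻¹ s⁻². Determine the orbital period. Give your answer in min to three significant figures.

μ = GM = 6.674×10⁻¹¹ × 6.417×10²³ = 4.283×10¹³ m³/s².
r = 3390 + 203.2 = 3593.2 km = 3.5932×10⁶ m.
Kepler's third law: T = 2π√(r³/μ) = 2π√((3.593×10⁶)³ / 4.283×10¹³).
r³/μ = 1.083×10⁶ s², so T = 2π × 1.041×10³ = 6.539×10³ s.
Converting: 6.539×10³ s ÷ 60.00 = 109.0 min.

T ≈ 109 min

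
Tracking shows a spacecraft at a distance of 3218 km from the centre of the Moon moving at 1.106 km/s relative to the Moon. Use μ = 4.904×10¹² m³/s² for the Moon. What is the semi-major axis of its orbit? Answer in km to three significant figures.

r = 3.218×10⁶ m.
Specific orbital energy ε = v²/2 − μ/r = (1106)²/2 − 4.904×10¹²/3.218×10⁶ = -9.123×10⁵ J/kg.
Since ε = −μ/(2a), a = −μ/(2ε) = 2.688×10⁶ m = 2687.7 km.

a ≈ 2690 km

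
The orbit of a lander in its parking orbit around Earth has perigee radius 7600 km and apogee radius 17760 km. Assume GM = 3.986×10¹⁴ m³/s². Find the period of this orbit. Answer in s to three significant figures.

T ≈ 14200 s

Semi-major axis a = (r_p + r_a)/2 = (7600.0 + 17760)/2 = 12680 km = 1.268×10⁷ m.
By Kepler's third law T = 2π√(a³/μ) = 2π × 2.262×10³ = 1.421×10⁴ s.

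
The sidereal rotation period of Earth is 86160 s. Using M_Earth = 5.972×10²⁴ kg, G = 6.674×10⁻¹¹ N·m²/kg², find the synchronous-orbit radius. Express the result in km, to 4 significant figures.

r_sync ≈ 42160 km

μ = GM = 6.674×10⁻¹¹ × 5.972×10²⁴ = 3.986×10¹⁴ m³/s².
A synchronous orbit has period T, so by Kepler's third law a = (μT²/4π²)^(1/3).
μT²/4π² = 3.986×10¹⁴ × (8.616×10⁴)² / 39.48 = 7.495×10²² m³.
a = 4.216×10⁷ m = 42162 km.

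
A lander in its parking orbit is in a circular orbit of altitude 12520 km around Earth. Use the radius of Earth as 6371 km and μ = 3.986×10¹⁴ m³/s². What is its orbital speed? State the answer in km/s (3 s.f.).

v ≈ 4.59 km/s

r = 6371 + 12520 = 18891 km = 1.8891×10⁷ m.
For a circular orbit v = √(μ/r) = √(3.986×10¹⁴ / 1.889×10⁷) = √(2.110×10⁷) = 4593 m/s.
That is 4.593 km/s.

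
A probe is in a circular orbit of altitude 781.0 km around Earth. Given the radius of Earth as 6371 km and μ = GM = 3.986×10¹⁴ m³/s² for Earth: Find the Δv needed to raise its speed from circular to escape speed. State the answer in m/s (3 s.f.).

r = 6371 + 781.0 = 7152.0 km = 7.1520×10⁶ m.
Circular speed v_c = √(μ/r) = 7465 m/s.
Escape speed v_esc = √(2μ/r) = √2 × v_c = 10560 m/s.
Δv = v_esc − v_c = 3092 m/s.

Δv ≈ 3090 m/s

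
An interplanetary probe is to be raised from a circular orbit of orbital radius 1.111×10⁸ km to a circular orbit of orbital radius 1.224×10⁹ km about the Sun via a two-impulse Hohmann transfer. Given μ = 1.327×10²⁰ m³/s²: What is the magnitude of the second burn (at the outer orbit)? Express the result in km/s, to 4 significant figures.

r₁ = 1.111×10⁸ km = 1.111×10¹¹ m.
r₂ = 1.224×10⁹ km = 1.224×10¹² m.
Transfer ellipse a_t = (r₁ + r₂)/2 = 6.676×10¹¹ m.
At r₁: circular v_c1 = √(μ/r₁) = 34560 m/s; transfer-perihelion v_p = √[μ(2/r₁ − 1/a_t)] = 46800 m/s.
At r₂: circular v_c2 = √(μ/r₂) = 10410 m/s; transfer-aphelion v_a = √[μ(2/r₂ − 1/a_t)] = 4248 m/s.
Δv₂ = v_c2 − v_a = 6164 m/s.
= 6.164 km/s.

Δv ≈ 6.164 km/s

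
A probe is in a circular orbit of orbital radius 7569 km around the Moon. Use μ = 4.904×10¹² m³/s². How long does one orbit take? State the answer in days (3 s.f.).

r = 7569 km = 7.569×10⁶ m.
Kepler's third law: T = 2π√(r³/μ) = 2π√((7.569×10⁶)³ / 4.904×10¹²).
r³/μ = 8.842×10⁷ s², so T = 2π × 9.403×10³ = 5.908×10⁴ s.
Converting: 5.908×10⁴ s ÷ 86400 = 0.6838 days.

T ≈ 0.684 days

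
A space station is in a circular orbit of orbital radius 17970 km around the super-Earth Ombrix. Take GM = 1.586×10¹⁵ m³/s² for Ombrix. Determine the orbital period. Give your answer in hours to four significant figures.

r = 17970 km = 1.797×10⁷ m.
Kepler's third law: T = 2π√(r³/μ) = 2π√((1.797×10⁷)³ / 1.586×10¹⁵).
r³/μ = 3.659×10⁶ s², so T = 2π × 1.913×10³ = 1.202×10⁴ s.
Converting: 1.202×10⁴ s ÷ 3600 = 3.338 hours.

T ≈ 3.338 hours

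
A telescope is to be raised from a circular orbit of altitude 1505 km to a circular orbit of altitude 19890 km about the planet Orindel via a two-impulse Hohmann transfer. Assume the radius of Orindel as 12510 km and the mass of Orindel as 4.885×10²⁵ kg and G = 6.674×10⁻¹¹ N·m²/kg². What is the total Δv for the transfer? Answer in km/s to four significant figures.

μ = GM = 6.674×10⁻¹¹ × 4.885×10²⁵ = 3.260×10¹⁵ m³/s².
r₁ = 12510 + 1505 = 14015 km = 1.4015×10⁷ m.
r₂ = 12510 + 19890 = 32400 km = 3.2400×10⁷ m.
Transfer ellipse a_t = (r₁ + r₂)/2 = 2.321×10⁷ m.
At r₁: circular v_c1 = √(μ/r₁) = 15250 m/s; transfer-periapsis v_p = √[μ(2/r₁ − 1/a_t)] = 18020 m/s.
Δv₁ = v_p − v_c1 = 2769 m/s.
At r₂: circular v_c2 = √(μ/r₂) = 10030 m/s; transfer-apoapsis v_a = √[μ(2/r₂ − 1/a_t)] = 7795 m/s.
Δv₂ = v_c2 − v_a = 2236 m/s.
Total Δv = Δv₁ + Δv₂ = 5005 m/s = 5.005 km/s.

Δv_total ≈ 5.005 km/s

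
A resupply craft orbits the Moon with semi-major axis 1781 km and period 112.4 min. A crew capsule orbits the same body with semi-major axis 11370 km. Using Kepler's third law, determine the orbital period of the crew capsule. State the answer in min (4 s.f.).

Kepler's third law: T² ∝ a³, so T₂ = T₁ (a₂/a₁)^(3/2).
a₂/a₁ = 6.384, (a₂/a₁)^(3/2) = 16.13.
T₂ = 112.4 × 16.13 = 1813 min.

T₂ ≈ 1813 min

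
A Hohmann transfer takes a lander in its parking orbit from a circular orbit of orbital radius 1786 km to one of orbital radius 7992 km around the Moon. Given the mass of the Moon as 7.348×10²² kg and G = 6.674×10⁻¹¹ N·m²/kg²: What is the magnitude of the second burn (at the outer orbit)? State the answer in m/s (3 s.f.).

μ = GM = 6.674×10⁻¹¹ × 7.348×10²² = 4.904×10¹² m³/s².
r₁ = 1786 km = 1.786×10⁶ m.
r₂ = 7992 km = 7.992×10⁶ m.
Transfer ellipse a_t = (r₁ + r₂)/2 = 4.889×10⁶ m.
At r₁: circular v_c1 = √(μ/r₁) = 1657 m/s; transfer-perilune v_p = √[μ(2/r₁ − 1/a_t)] = 2119 m/s.
At r₂: circular v_c2 = √(μ/r₂) = 783.3 m/s; transfer-apolune v_a = √[μ(2/r₂ − 1/a_t)] = 473.5 m/s.
Δv₂ = v_c2 − v_a = 309.9 m/s.

Δv ≈ 310 m/s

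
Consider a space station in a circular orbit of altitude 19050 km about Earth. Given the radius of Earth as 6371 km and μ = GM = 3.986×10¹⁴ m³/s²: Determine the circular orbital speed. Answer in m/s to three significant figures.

r = 6371 + 19050 = 25421 km = 2.5421×10⁷ m.
For a circular orbit v = √(μ/r) = √(3.986×10¹⁴ / 2.542×10⁷) = √(1.568×10⁷) = 3960 m/s.

v ≈ 3960 m/s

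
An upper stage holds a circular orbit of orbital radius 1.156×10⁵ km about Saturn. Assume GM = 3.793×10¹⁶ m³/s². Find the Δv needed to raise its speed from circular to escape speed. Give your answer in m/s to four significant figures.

Δv ≈ 7503 m/s

r = 1.156×10⁵ km = 1.156×10⁸ m.
Circular speed v_c = √(μ/r) = 18110 m/s.
Escape speed v_esc = √(2μ/r) = √2 × v_c = 25620 m/s.
Δv = v_esc − v_c = 7503 m/s.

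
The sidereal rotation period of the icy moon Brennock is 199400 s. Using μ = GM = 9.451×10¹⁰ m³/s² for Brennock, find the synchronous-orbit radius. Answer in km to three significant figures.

r_sync ≈ 4570 km

A synchronous orbit has period T, so by Kepler's third law a = (μT²/4π²)^(1/3).
μT²/4π² = 9.451×10¹⁰ × (1.994×10⁵)² / 39.48 = 9.518×10¹⁹ m³.
a = 4.566×10⁶ m = 4565.9 km.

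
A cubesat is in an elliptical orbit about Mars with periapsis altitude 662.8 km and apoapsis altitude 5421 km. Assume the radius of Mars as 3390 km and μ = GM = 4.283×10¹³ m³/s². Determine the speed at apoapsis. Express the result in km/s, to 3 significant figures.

r_p = 3390 + 662.8 = 4052.8 km = 4.0528×10⁶ m.
r_a = 3390 + 5421 = 8811.0 km = 8.8110×10⁶ m.
Semi-major axis a = (r_p + r_a)/2 = 6431.9 km = 6.432×10⁶ m.
Vis-viva: v² = μ(2/r − 1/a) = 4.283×10¹³ × (2.270×10⁻⁷ − 1.555×10⁻⁷) = 3.063×10⁶ m²/s².
v = 1750 m/s = 1.750 km/s.

v ≈ 1.75 km/s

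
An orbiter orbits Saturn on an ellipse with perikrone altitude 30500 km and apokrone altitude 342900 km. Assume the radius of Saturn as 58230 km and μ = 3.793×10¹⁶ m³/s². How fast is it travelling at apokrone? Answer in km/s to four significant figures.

r_p = 58230 + 30500 = 88730 km = 8.8730×10⁷ m.
r_a = 58230 + 342900 = 401130 km = 4.0113×10⁸ m.
Semi-major axis a = (r_p + r_a)/2 = 2.4493×10⁵ km = 2.449×10⁸ m.
Vis-viva: v² = μ(2/r − 1/a) = 3.793×10¹⁶ × (4.986×10⁻⁹ − 4.083×10⁻⁹) = 3.426×10⁷ m²/s².
v = 5853 m/s = 5.853 km/s.

v ≈ 5.853 km/s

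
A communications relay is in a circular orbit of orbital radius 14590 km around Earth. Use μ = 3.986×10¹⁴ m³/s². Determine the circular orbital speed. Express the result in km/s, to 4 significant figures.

r = 14590 km = 1.459×10⁷ m.
For a circular orbit v = √(μ/r) = √(3.986×10¹⁴ / 1.459×10⁷) = √(2.732×10⁷) = 5227 m/s.
That is 5.227 km/s.

v ≈ 5.227 km/s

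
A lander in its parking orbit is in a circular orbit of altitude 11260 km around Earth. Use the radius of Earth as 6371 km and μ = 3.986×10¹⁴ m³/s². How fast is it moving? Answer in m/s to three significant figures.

r = 6371 + 11260 = 17631 km = 1.7631×10⁷ m.
For a circular orbit v = √(μ/r) = √(3.986×10¹⁴ / 1.763×10⁷) = √(2.261×10⁷) = 4755 m/s.

v ≈ 4750 m/s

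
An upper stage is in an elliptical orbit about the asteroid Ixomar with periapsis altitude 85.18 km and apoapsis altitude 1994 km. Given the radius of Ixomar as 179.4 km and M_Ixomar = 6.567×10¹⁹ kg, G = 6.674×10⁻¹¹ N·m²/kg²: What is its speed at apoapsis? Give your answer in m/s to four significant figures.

v ≈ 20.92 m/s

μ = GM = 6.674×10⁻¹¹ × 6.567×10¹⁹ = 4.383×10⁹ m³/s².
r_p = 179.4 + 85.18 = 264.58 km = 2.6458×10⁵ m.
r_a = 179.4 + 1994 = 2173.4 km = 2.1734×10⁶ m.
Semi-major axis a = (r_p + r_a)/2 = 1219.0 km = 1.219×10⁶ m.
Vis-viva: v² = μ(2/r − 1/a) = 4.383×10⁹ × (9.202×10⁻⁷ − 8.204×10⁻⁷) = 4.377×10² m²/s².
v = 20.92 m/s.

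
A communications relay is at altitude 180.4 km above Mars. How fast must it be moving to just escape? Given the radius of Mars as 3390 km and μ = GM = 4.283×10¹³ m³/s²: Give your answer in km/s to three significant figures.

r = 3390 + 180.4 = 3570.4 km = 3.5704×10⁶ m.
Escape speed v_esc = √(2μ/r) = √(2 × 4.283×10¹³ / 3.570×10⁶) = √(2.399×10⁷) = 4898 m/s.
= 4.898 km/s.

v_esc ≈ 4.90 km/s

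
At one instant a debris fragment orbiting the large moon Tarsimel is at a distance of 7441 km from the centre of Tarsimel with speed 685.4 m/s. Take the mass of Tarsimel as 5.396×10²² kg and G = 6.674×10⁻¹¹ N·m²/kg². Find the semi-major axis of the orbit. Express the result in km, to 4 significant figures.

μ = GM = 6.674×10⁻¹¹ × 5.396×10²² = 3.601×10¹² m³/s².
r = 7.441×10⁶ m.
Vis-viva rearranged: 1/a = 2/r − v²/μ = 2.688×10⁻⁷ − 1.304×10⁻⁷ = 1.383×10⁻⁷ m⁻¹.
a = 7.229×10⁶ m = 7228.8 km.

a ≈ 7229 km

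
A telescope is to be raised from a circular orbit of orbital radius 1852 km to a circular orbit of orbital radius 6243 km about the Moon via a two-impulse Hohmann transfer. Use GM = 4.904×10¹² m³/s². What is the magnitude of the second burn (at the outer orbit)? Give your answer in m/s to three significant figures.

r₁ = 1852 km = 1.852×10⁶ m.
r₂ = 6243 km = 6.243×10⁶ m.
Transfer ellipse a_t = (r₁ + r₂)/2 = 4.048×10⁶ m.
At r₁: circular v_c1 = √(μ/r₁) = 1627 m/s; transfer-perilune v_p = √[μ(2/r₁ − 1/a_t)] = 2021 m/s.
At r₂: circular v_c2 = √(μ/r₂) = 886.3 m/s; transfer-apolune v_a = √[μ(2/r₂ − 1/a_t)] = 599.5 m/s.
Δv₂ = v_c2 − v_a = 286.8 m/s.

Δv ≈ 287 m/s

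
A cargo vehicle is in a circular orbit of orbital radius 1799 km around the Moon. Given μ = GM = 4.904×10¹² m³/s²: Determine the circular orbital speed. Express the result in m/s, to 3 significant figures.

v ≈ 1650 m/s

r = 1799 km = 1.799×10⁶ m.
For a circular orbit v = √(μ/r) = √(4.904×10¹² / 1.799×10⁶) = √(2.726×10⁶) = 1651 m/s.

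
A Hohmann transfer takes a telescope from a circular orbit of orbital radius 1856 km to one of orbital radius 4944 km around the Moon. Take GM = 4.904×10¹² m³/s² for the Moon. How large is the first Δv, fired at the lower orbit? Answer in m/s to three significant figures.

r₁ = 1856 km = 1.856×10⁶ m.
r₂ = 4944 km = 4.944×10⁶ m.
Transfer ellipse a_t = (r₁ + r₂)/2 = 3.400×10⁶ m.
At r₁: circular v_c1 = √(μ/r₁) = 1625 m/s; transfer-perilune v_p = √[μ(2/r₁ − 1/a_t)] = 1960 m/s.
Δv₁ = v_p − v_c1 = 334.6 m/s.

Δv ≈ 335 m/s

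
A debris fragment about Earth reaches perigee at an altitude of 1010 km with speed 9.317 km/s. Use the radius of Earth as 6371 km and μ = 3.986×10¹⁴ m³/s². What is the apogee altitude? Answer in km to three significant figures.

apogee altitude ≈ 23900 km

r_p = 6371 + 1010 = 7381.0 km = 7.381×10⁶ m.
Specific energy ε = v²/2 − μ/r = -1.060×10⁷ J/kg, so a = −μ/(2ε) = 1.880×10⁷ m.
The apsides satisfy r_p + r_a = 2a, so the apogee radius is 2a − r_p = 3.022×10⁷ m = 30222 km.
Apogee altitude = 30222 − 6371 = 23851 km.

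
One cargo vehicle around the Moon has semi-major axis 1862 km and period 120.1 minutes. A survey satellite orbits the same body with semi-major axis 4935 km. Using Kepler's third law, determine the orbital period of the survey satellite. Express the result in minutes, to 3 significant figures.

T₂ ≈ 518 minutes

Kepler's third law: T² ∝ a³, so T₂ = T₁ (a₂/a₁)^(3/2).
a₂/a₁ = 2.650, (a₂/a₁)^(3/2) = 4.315.
T₂ = 120.1 × 4.315 = 518.2 minutes.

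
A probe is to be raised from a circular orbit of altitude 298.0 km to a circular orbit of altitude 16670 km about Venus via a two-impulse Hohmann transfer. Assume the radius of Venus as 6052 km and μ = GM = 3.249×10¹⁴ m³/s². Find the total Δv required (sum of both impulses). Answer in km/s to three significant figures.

Δv_total ≈ 3.07 km/s

r₁ = 6052 + 298.0 = 6350.0 km = 6.3500×10⁶ m.
r₂ = 6052 + 16670 = 22722 km = 2.2722×10⁷ m.
Transfer ellipse a_t = (r₁ + r₂)/2 = 1.454×10⁷ m.
At r₁: circular v_c1 = √(μ/r₁) = 7153 m/s; transfer-periapsis v_p = √[μ(2/r₁ − 1/a_t)] = 8943 m/s.
Δv₁ = v_p − v_c1 = 1790 m/s.
At r₂: circular v_c2 = √(μ/r₂) = 3781 m/s; transfer-apoapsis v_a = √[μ(2/r₂ − 1/a_t)] = 2499 m/s.
Δv₂ = v_c2 − v_a = 1282 m/s.
Total Δv = Δv₁ + Δv₂ = 3072 m/s = 3.072 km/s.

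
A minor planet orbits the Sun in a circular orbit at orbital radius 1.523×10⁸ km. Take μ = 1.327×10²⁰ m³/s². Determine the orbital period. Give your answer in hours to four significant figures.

T ≈ 9005 hours

r = 1.523×10⁸ km = 1.523×10¹¹ m.
Kepler's third law: T = 2π√(r³/μ) = 2π√((1.523×10¹¹)³ / 1.327×10²⁰).
r³/μ = 2.662×10¹³ s², so T = 2π × 5.160×10⁶ = 3.242×10⁷ s.
Converting: 3.242×10⁷ s ÷ 3600 = 9005 hours.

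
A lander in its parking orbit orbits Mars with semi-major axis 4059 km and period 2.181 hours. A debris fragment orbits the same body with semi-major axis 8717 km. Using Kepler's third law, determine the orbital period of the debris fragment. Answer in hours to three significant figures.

Kepler's third law: T² ∝ a³, so T₂ = T₁ (a₂/a₁)^(3/2).
a₂/a₁ = 2.148, (a₂/a₁)^(3/2) = 3.147.
T₂ = 2.181 × 3.147 = 6.864 hours.

T₂ ≈ 6.86 hours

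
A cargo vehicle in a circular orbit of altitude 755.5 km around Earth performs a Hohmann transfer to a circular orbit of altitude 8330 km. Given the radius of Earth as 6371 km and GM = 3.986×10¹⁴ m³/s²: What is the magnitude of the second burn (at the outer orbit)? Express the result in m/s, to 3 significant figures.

r₁ = 6371 + 755.5 = 7126.5 km = 7.1265×10⁶ m.
r₂ = 6371 + 8330 = 14701 km = 1.4701×10⁷ m.
Transfer ellipse a_t = (r₁ + r₂)/2 = 1.091×10⁷ m.
At r₁: circular v_c1 = √(μ/r₁) = 7479 m/s; transfer-perigee v_p = √[μ(2/r₁ − 1/a_t)] = 8680 m/s.
At r₂: circular v_c2 = √(μ/r₂) = 5207 m/s; transfer-apogee v_a = √[μ(2/r₂ − 1/a_t)] = 4208 m/s.
Δv₂ = v_c2 − v_a = 999.4 m/s.

Δv ≈ 999 m/s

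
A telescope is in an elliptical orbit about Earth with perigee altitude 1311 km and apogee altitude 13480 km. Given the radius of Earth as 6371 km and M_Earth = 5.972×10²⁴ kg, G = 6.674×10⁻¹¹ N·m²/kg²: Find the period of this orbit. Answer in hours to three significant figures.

T ≈ 4.47 hours

μ = GM = 6.674×10⁻¹¹ × 5.972×10²⁴ = 3.986×10¹⁴ m³/s².
r_p = 6371 + 1311 = 7682.0 km = 7.6820×10⁶ m.
r_a = 6371 + 13480 = 19851 km = 1.9851×10⁷ m.
Semi-major axis a = (r_p + r_a)/2 = (7682.0 + 19851)/2 = 13766 km = 1.377×10⁷ m.
By Kepler's third law T = 2π√(a³/μ) = 2π × 2.558×10³ = 1.608×10⁴ s.
= 4.465 hours.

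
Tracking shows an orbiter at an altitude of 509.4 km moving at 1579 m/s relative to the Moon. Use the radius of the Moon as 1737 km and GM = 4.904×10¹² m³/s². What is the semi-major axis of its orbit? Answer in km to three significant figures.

a ≈ 2620 km

r = 1737 + 509.4 = 2246.4 km = 2.246×10⁶ m.
Vis-viva rearranged: 1/a = 2/r − v²/μ = 8.903×10⁻⁷ − 5.084×10⁻⁷ = 3.819×10⁻⁷ m⁻¹.
a = 2.618×10⁶ m = 2618.5 km.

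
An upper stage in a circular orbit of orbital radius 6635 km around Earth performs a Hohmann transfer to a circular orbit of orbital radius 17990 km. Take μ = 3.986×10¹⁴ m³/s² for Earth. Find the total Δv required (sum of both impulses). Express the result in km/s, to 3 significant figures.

Δv_total ≈ 2.87 km/s

r₁ = 6635 km = 6.635×10⁶ m.
r₂ = 17990 km = 1.799×10⁷ m.
Transfer ellipse a_t = (r₁ + r₂)/2 = 1.231×10⁷ m.
At r₁: circular v_c1 = √(μ/r₁) = 7751 m/s; transfer-perigee v_p = √[μ(2/r₁ − 1/a_t)] = 9369 m/s.
Δv₁ = v_p − v_c1 = 1618 m/s.
At r₂: circular v_c2 = √(μ/r₂) = 4707 m/s; transfer-apogee v_a = √[μ(2/r₂ − 1/a_t)] = 3455 m/s.
Δv₂ = v_c2 − v_a = 1252 m/s.
Total Δv = Δv₁ + Δv₂ = 2870 m/s = 2.870 km/s.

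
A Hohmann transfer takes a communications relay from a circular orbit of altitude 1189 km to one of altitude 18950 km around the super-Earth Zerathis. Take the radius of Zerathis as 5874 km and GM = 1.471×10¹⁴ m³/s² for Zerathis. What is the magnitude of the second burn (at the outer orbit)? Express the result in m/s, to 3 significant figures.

r₁ = 5874 + 1189 = 7063.0 km = 7.0630×10⁶ m.
r₂ = 5874 + 18950 = 24824 km = 2.4824×10⁷ m.
Transfer ellipse a_t = (r₁ + r₂)/2 = 1.594×10⁷ m.
At r₁: circular v_c1 = √(μ/r₁) = 4564 m/s; transfer-periapsis v_p = √[μ(2/r₁ − 1/a_t)] = 5695 m/s.
At r₂: circular v_c2 = √(μ/r₂) = 2434 m/s; transfer-apoapsis v_a = √[μ(2/r₂ − 1/a_t)] = 1620 m/s.
Δv₂ = v_c2 − v_a = 814.1 m/s.

Δv ≈ 814 m/s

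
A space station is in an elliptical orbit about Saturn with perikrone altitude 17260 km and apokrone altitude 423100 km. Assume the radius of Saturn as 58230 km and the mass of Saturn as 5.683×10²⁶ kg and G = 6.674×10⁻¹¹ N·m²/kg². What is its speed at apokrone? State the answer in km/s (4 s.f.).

v ≈ 4.622 km/s

μ = GM = 6.674×10⁻¹¹ × 5.683×10²⁶ = 3.793×10¹⁶ m³/s².
r_p = 58230 + 17260 = 75490 km = 7.5490×10⁷ m.
r_a = 58230 + 423100 = 481330 km = 4.8133×10⁸ m.
Semi-major axis a = (r_p + r_a)/2 = 2.7841×10⁵ km = 2.784×10⁸ m.
Vis-viva: v² = μ(2/r − 1/a) = 3.793×10¹⁶ × (4.155×10⁻⁹ − 3.592×10⁻⁹) = 2.137×10⁷ m²/s².
v = 4622 m/s = 4.622 km/s.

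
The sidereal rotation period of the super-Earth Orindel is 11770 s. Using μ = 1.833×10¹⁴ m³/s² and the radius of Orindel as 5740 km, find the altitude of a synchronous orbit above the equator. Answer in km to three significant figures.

h_sync ≈ 2890 km

A synchronous orbit has period T, so by Kepler's third law a = (μT²/4π²)^(1/3).
μT²/4π² = 1.833×10¹⁴ × (1.177×10⁴)² / 39.48 = 6.432×10²⁰ m³.
a = 8.632×10⁶ m = 8632.1 km.
Altitude h = a − R = 8632.1 − 5740 = 2892.1 km.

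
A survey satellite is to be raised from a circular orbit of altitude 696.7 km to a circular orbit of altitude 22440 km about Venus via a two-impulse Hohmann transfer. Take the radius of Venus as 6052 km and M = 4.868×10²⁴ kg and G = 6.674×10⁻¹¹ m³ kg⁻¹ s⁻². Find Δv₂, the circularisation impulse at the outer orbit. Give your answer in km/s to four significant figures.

μ = GM = 6.674×10⁻¹¹ × 4.868×10²⁴ = 3.249×10¹⁴ m³/s².
r₁ = 6052 + 696.7 = 6748.7 km = 6.7487×10⁶ m.
r₂ = 6052 + 22440 = 28492 km = 2.8492×10⁷ m.
Transfer ellipse a_t = (r₁ + r₂)/2 = 1.762×10⁷ m.
At r₁: circular v_c1 = √(μ/r₁) = 6938 m/s; transfer-periapsis v_p = √[μ(2/r₁ − 1/a_t)] = 8823 m/s.
At r₂: circular v_c2 = √(μ/r₂) = 3377 m/s; transfer-apoapsis v_a = √[μ(2/r₂ − 1/a_t)] = 2090 m/s.
Δv₂ = v_c2 − v_a = 1287 m/s.
= 1.287 km/s.

Δv ≈ 1.287 km/s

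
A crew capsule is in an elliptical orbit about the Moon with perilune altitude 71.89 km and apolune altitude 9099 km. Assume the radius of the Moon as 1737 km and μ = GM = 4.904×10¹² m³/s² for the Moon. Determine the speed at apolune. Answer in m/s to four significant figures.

v ≈ 359.8 m/s

r_p = 1737 + 71.89 = 1808.9 km = 1.8089×10⁶ m.
r_a = 1737 + 9099 = 10836 km = 1.0836×10⁷ m.
Semi-major axis a = (r_p + r_a)/2 = 6322.4 km = 6.322×10⁶ m.
Vis-viva: v² = μ(2/r − 1/a) = 4.904×10¹² × (1.846×10⁻⁷ − 1.582×10⁻⁷) = 1.295×10⁵ m²/s².
v = 359.8 m/s.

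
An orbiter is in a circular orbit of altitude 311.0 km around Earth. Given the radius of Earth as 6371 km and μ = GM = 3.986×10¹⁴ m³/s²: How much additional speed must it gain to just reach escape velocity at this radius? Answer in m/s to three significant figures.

r = 6371 + 311.0 = 6682.0 km = 6.6820×10⁶ m.
Circular speed v_c = √(μ/r) = 7724 m/s.
Escape speed v_esc = √(2μ/r) = √2 × v_c = 10920 m/s.
Δv = v_esc − v_c = 3199 m/s.

Δv ≈ 3200 m/s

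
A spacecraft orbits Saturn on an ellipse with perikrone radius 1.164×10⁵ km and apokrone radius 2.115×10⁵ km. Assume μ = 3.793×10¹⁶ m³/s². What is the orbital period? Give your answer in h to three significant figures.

T ≈ 18.8 h

Semi-major axis a = (r_p + r_a)/2 = (1.1640×10⁵ + 2.1150×10⁵)/2 = 1.6395×10⁵ km = 1.640×10⁸ m.
By Kepler's third law T = 2π√(a³/μ) = 2π × 1.078×10⁴ = 6.773×10⁴ s.
= 18.81 h.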